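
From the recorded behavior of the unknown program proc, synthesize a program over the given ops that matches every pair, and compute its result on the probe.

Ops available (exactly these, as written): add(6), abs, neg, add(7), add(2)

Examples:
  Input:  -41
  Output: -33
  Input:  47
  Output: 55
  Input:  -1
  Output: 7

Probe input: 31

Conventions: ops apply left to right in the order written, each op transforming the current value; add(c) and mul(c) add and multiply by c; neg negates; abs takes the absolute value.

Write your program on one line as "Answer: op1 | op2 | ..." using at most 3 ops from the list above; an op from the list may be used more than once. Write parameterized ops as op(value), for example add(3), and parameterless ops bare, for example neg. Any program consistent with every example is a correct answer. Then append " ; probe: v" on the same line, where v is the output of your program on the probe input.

add(2) | add(6) ; probe: 39

Check, running the answer program on each example:
  -41 -> -39 -> -33
  47 -> 49 -> 55
  -1 -> 1 -> 7
  probe: 31 -> 33 -> 39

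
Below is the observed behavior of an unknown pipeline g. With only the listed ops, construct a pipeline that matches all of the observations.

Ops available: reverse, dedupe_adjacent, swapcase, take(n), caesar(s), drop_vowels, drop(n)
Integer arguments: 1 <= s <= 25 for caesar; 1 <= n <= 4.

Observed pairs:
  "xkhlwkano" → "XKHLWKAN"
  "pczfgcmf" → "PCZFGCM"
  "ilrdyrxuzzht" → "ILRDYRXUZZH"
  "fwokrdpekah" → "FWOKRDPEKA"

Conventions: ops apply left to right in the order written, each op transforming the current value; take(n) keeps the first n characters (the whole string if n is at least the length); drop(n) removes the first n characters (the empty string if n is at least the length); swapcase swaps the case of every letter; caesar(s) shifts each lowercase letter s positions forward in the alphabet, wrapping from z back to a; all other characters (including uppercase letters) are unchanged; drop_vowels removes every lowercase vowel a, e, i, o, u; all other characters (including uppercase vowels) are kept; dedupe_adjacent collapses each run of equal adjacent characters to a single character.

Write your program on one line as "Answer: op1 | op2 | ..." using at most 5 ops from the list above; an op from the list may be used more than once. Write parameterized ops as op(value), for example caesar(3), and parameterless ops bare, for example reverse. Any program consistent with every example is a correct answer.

reverse | drop(1) | reverse | swapcase

Check, running the answer program on each example:
  "xkhlwkano" -> "onakwlhkx" -> "nakwlhkx" -> "xkhlwkan" -> "XKHLWKAN"
  "pczfgcmf" -> "fmcgfzcp" -> "mcgfzcp" -> "pczfgcm" -> "PCZFGCM"
  "ilrdyrxuzzht" -> "thzzuxrydrli" -> "hzzuxrydrli" -> "ilrdyrxuzzh" -> "ILRDYRXUZZH"
  "fwokrdpekah" -> "hakepdrkowf" -> "akepdrkowf" -> "fwokrdpeka" -> "FWOKRDPEKA"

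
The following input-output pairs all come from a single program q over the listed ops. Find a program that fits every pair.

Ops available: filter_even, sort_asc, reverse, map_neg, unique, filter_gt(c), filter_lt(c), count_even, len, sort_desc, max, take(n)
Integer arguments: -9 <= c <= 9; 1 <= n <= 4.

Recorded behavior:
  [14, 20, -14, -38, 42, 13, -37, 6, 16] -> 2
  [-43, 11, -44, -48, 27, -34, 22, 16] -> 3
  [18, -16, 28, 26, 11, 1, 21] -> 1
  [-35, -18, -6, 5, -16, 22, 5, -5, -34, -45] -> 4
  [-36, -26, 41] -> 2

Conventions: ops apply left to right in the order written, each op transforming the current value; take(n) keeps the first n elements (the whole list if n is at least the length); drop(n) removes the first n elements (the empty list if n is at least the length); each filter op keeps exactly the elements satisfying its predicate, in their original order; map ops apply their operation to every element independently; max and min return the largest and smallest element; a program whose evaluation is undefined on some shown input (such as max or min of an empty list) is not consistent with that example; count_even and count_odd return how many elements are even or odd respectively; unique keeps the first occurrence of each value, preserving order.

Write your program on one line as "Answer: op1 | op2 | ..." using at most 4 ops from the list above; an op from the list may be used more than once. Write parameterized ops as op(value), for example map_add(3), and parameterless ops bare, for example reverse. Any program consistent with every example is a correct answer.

filter_lt(5) | filter_even | len

Check, running the answer program on each example:
  [14, 20, -14, -38, 42, 13, -37, 6, 16] -> [-14, -38, -37] -> [-14, -38] -> 2
  [-43, 11, -44, -48, 27, -34, 22, 16] -> [-43, -44, -48, -34] -> [-44, -48, -34] -> 3
  [18, -16, 28, 26, 11, 1, 21] -> [-16, 1] -> [-16] -> 1
  [-35, -18, -6, 5, -16, 22, 5, -5, -34, -45] -> [-35, -18, -6, -16, -5, -34, -45] -> [-18, -6, -16, -34] -> 4
  [-36, -26, 41] -> [-36, -26] -> [-36, -26] -> 2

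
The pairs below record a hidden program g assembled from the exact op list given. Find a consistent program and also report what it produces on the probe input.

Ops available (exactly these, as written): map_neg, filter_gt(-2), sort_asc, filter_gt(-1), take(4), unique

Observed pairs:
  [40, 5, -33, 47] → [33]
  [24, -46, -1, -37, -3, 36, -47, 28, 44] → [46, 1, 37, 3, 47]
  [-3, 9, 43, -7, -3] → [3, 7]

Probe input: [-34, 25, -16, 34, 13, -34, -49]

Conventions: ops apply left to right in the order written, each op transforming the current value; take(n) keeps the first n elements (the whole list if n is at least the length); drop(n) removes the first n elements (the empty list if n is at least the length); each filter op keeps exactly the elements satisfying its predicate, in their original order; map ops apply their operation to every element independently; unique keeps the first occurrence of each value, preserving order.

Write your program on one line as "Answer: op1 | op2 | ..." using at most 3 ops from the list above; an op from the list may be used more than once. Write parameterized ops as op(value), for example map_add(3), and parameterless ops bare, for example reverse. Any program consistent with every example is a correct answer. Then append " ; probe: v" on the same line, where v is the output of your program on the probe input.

map_neg | unique | filter_gt(-1) ; probe: [34, 16, 49]

Check, running the answer program on each example:
  [40, 5, -33, 47] -> [-40, -5, 33, -47] -> [-40, -5, 33, -47] -> [33]
  [24, -46, -1, -37, -3, 36, -47, 28, 44] -> [-24, 46, 1, 37, 3, -36, 47, -28, -44] -> [-24, 46, 1, 37, 3, -36, 47, -28, -44] -> [46, 1, 37, 3, 47]
  [-3, 9, 43, -7, -3] -> [3, -9, -43, 7, 3] -> [3, -9, -43, 7] -> [3, 7]
  probe: [-34, 25, -16, 34, 13, -34, -49] -> [34, -25, 16, -34, -13, 34, 49] -> [34, -25, 16, -34, -13, 49] -> [34, 16, 49]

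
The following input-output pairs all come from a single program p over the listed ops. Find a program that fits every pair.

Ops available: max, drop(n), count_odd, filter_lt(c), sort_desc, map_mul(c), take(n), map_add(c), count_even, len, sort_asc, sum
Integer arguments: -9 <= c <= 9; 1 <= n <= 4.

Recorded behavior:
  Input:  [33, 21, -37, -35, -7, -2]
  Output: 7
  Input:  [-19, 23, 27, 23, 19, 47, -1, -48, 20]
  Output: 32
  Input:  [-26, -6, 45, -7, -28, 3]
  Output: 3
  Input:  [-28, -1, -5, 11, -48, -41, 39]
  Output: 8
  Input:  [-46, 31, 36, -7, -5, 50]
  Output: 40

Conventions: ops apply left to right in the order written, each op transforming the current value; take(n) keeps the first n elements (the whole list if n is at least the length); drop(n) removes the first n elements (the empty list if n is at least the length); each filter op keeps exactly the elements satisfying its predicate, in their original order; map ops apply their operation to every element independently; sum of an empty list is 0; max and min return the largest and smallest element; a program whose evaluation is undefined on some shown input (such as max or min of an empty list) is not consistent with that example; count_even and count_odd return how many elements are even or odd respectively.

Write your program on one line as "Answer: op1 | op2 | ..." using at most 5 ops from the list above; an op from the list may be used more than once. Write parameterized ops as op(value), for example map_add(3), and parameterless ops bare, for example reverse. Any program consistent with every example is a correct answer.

map_add(9) | sort_desc | drop(2) | take(4) | max

Check, running the answer program on each example:
  [33, 21, -37, -35, -7, -2] -> [42, 30, -28, -26, 2, 7] -> [42, 30, 7, 2, -26, -28] -> [7, 2, -26, -28] -> [7, 2, -26, -28] -> 7
  [-19, 23, 27, 23, 19, 47, -1, -48, 20] -> [-10, 32, 36, 32, 28, 56, 8, -39, 29] -> [56, 36, 32, 32, 29, 28, 8, -10, -39] -> [32, 32, 29, 28, 8, -10, -39] -> [32, 32, 29, 28] -> 32
  [-26, -6, 45, -7, -28, 3] -> [-17, 3, 54, 2, -19, 12] -> [54, 12, 3, 2, -17, -19] -> [3, 2, -17, -19] -> [3, 2, -17, -19] -> 3
  [-28, -1, -5, 11, -48, -41, 39] -> [-19, 8, 4, 20, -39, -32, 48] -> [48, 20, 8, 4, -19, -32, -39] -> [8, 4, -19, -32, -39] -> [8, 4, -19, -32] -> 8
  [-46, 31, 36, -7, -5, 50] -> [-37, 40, 45, 2, 4, 59] -> [59, 45, 40, 4, 2, -37] -> [40, 4, 2, -37] -> [40, 4, 2, -37] -> 40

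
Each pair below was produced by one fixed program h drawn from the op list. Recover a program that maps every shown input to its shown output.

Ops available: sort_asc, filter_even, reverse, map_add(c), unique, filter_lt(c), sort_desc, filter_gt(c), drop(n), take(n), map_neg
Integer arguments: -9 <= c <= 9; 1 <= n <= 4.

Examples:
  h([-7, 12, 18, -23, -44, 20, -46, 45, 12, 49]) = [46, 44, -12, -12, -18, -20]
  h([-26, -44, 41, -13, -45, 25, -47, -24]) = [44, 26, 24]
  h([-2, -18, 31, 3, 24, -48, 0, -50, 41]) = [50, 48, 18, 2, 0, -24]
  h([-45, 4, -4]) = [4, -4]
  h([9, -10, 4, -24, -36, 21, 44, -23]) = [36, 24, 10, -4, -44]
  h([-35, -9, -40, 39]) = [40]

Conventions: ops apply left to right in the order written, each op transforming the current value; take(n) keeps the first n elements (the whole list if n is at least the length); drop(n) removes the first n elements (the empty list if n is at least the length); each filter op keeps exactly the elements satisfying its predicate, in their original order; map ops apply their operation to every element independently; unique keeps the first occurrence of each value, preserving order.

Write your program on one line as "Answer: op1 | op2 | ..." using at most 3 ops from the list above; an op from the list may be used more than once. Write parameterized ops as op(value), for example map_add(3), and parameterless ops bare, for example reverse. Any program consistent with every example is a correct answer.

filter_even | sort_asc | map_neg

Check, running the answer program on each example:
  [-7, 12, 18, -23, -44, 20, -46, 45, 12, 49] -> [12, 18, -44, 20, -46, 12] -> [-46, -44, 12, 12, 18, 20] -> [46, 44, -12, -12, -18, -20]
  [-26, -44, 41, -13, -45, 25, -47, -24] -> [-26, -44, -24] -> [-44, -26, -24] -> [44, 26, 24]
  [-2, -18, 31, 3, 24, -48, 0, -50, 41] -> [-2, -18, 24, -48, 0, -50] -> [-50, -48, -18, -2, 0, 24] -> [50, 48, 18, 2, 0, -24]
  [-45, 4, -4] -> [4, -4] -> [-4, 4] -> [4, -4]
  [9, -10, 4, -24, -36, 21, 44, -23] -> [-10, 4, -24, -36, 44] -> [-36, -24, -10, 4, 44] -> [36, 24, 10, -4, -44]
  [-35, -9, -40, 39] -> [-40] -> [-40] -> [40]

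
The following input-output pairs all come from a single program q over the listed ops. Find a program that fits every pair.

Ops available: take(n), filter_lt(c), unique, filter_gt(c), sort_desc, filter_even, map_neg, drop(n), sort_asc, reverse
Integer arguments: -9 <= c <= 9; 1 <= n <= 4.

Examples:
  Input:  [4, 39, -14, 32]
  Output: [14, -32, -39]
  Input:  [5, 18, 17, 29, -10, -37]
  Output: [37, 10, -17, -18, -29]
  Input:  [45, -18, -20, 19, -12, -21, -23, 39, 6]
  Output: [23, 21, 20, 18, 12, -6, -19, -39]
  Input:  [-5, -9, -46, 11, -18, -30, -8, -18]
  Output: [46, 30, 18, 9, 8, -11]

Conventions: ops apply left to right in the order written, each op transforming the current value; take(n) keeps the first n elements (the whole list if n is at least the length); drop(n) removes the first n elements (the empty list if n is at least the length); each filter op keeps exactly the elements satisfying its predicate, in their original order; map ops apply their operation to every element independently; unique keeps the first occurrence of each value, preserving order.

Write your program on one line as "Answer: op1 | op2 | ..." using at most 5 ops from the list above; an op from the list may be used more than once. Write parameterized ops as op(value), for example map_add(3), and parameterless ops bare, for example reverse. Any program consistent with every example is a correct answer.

drop(1) | map_neg | unique | sort_desc

Check, running the answer program on each example:
  [4, 39, -14, 32] -> [39, -14, 32] -> [-39, 14, -32] -> [-39, 14, -32] -> [14, -32, -39]
  [5, 18, 17, 29, -10, -37] -> [18, 17, 29, -10, -37] -> [-18, -17, -29, 10, 37] -> [-18, -17, -29, 10, 37] -> [37, 10, -17, -18, -29]
  [45, -18, -20, 19, -12, -21, -23, 39, 6] -> [-18, -20, 19, -12, -21, -23, 39, 6] -> [18, 20, -19, 12, 21, 23, -39, -6] -> [18, 20, -19, 12, 21, 23, -39, -6] -> [23, 21, 20, 18, 12, -6, -19, -39]
  [-5, -9, -46, 11, -18, -30, -8, -18] -> [-9, -46, 11, -18, -30, -8, -18] -> [9, 46, -11, 18, 30, 8, 18] -> [9, 46, -11, 18, 30, 8] -> [46, 30, 18, 9, 8, -11]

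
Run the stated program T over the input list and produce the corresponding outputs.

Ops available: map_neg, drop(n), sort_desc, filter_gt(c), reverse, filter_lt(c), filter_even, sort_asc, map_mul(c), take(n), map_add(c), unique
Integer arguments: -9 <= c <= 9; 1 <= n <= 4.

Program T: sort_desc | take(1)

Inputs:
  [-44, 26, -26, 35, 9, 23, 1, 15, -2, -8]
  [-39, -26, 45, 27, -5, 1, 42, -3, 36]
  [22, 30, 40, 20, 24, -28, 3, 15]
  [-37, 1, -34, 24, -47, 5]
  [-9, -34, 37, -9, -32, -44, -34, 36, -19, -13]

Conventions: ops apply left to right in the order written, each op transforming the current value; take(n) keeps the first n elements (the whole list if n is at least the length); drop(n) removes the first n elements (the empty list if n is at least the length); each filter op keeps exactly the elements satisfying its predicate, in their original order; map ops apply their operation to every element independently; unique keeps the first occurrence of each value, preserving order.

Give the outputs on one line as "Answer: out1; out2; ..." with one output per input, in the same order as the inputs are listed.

[35]; [45]; [40]; [24]; [37]

Execution, op by op:
  [-44, 26, -26, 35, 9, 23, 1, 15, -2, -8] -> [35, 26, 23, 15, 9, 1, -2, -8, -26, -44] -> [35]
  [-39, -26, 45, 27, -5, 1, 42, -3, 36] -> [45, 42, 36, 27, 1, -3, -5, -26, -39] -> [45]
  [22, 30, 40, 20, 24, -28, 3, 15] -> [40, 30, 24, 22, 20, 15, 3, -28] -> [40]
  [-37, 1, -34, 24, -47, 5] -> [24, 5, 1, -34, -37, -47] -> [24]
  [-9, -34, 37, -9, -32, -44, -34, 36, -19, -13] -> [37, 36, -9, -9, -13, -19, -32, -34, -34, -44] -> [37]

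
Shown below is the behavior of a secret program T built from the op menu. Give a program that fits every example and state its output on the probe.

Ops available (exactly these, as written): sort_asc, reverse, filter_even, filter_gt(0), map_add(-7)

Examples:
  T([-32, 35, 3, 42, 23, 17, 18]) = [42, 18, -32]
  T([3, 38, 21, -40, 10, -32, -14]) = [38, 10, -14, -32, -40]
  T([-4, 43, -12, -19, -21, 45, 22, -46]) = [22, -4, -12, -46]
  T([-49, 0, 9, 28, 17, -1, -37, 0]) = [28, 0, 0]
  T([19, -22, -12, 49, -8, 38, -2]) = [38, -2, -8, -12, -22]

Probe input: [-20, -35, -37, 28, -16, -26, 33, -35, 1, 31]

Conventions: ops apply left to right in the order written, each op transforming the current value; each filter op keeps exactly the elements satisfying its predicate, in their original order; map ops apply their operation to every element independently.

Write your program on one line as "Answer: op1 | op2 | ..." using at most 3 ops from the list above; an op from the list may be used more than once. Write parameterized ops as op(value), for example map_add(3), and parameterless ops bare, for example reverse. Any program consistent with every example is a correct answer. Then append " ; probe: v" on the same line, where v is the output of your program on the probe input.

filter_even | sort_asc | reverse ; probe: [28, -16, -20, -26]

Check, running the answer program on each example:
  [-32, 35, 3, 42, 23, 17, 18] -> [-32, 42, 18] -> [-32, 18, 42] -> [42, 18, -32]
  [3, 38, 21, -40, 10, -32, -14] -> [38, -40, 10, -32, -14] -> [-40, -32, -14, 10, 38] -> [38, 10, -14, -32, -40]
  [-4, 43, -12, -19, -21, 45, 22, -46] -> [-4, -12, 22, -46] -> [-46, -12, -4, 22] -> [22, -4, -12, -46]
  [-49, 0, 9, 28, 17, -1, -37, 0] -> [0, 28, 0] -> [0, 0, 28] -> [28, 0, 0]
  [19, -22, -12, 49, -8, 38, -2] -> [-22, -12, -8, 38, -2] -> [-22, -12, -8, -2, 38] -> [38, -2, -8, -12, -22]
  probe: [-20, -35, -37, 28, -16, -26, 33, -35, 1, 31] -> [-20, 28, -16, -26] -> [-26, -20, -16, 28] -> [28, -16, -20, -26]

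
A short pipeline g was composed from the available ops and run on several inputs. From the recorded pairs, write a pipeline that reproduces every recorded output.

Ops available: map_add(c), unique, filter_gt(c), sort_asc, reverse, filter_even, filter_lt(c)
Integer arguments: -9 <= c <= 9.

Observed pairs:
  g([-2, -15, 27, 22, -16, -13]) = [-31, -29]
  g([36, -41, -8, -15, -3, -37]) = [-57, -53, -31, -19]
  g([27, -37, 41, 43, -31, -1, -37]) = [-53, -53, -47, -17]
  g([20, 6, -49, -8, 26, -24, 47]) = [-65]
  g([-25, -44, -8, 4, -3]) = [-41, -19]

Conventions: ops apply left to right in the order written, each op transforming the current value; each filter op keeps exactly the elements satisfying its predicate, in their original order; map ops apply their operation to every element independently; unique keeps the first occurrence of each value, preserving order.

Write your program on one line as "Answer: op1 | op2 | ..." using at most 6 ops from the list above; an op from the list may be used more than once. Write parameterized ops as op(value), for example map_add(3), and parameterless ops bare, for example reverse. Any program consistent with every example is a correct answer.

sort_asc | map_add(-7) | filter_even | map_add(-9) | filter_lt(1)

Check, running the answer program on each example:
  [-2, -15, 27, 22, -16, -13] -> [-16, -15, -13, -2, 22, 27] -> [-23, -22, -20, -9, 15, 20] -> [-22, -20, 20] -> [-31, -29, 11] -> [-31, -29]
  [36, -41, -8, -15, -3, -37] -> [-41, -37, -15, -8, -3, 36] -> [-48, -44, -22, -15, -10, 29] -> [-48, -44, -22, -10] -> [-57, -53, -31, -19] -> [-57, -53, -31, -19]
  [27, -37, 41, 43, -31, -1, -37] -> [-37, -37, -31, -1, 27, 41, 43] -> [-44, -44, -38, -8, 20, 34, 36] -> [-44, -44, -38, -8, 20, 34, 36] -> [-53, -53, -47, -17, 11, 25, 27] -> [-53, -53, -47, -17]
  [20, 6, -49, -8, 26, -24, 47] -> [-49, -24, -8, 6, 20, 26, 47] -> [-56, -31, -15, -1, 13, 19, 40] -> [-56, 40] -> [-65, 31] -> [-65]
  [-25, -44, -8, 4, -3] -> [-44, -25, -8, -3, 4] -> [-51, -32, -15, -10, -3] -> [-32, -10] -> [-41, -19] -> [-41, -19]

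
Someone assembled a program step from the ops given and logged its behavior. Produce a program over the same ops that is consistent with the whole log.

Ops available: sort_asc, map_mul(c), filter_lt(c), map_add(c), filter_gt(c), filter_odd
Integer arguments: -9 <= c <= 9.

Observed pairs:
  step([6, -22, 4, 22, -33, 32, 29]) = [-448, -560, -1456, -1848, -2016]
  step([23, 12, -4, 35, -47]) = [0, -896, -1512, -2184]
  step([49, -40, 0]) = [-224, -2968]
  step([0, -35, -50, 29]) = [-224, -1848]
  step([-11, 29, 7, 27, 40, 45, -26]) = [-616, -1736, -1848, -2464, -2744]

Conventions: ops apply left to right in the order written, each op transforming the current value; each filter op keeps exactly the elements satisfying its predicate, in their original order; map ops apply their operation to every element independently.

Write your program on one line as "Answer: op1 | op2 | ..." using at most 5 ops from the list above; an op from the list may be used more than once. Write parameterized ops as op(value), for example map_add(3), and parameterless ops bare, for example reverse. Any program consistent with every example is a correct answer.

sort_asc | map_add(4) | map_mul(8) | map_mul(-7) | filter_lt(4)

Check, running the answer program on each example:
  [6, -22, 4, 22, -33, 32, 29] -> [-33, -22, 4, 6, 22, 29, 32] -> [-29, -18, 8, 10, 26, 33, 36] -> [-232, -144, 64, 80, 208, 264, 288] -> [1624, 1008, -448, -560, -1456, -1848, -2016] -> [-448, -560, -1456, -1848, -2016]
  [23, 12, -4, 35, -47] -> [-47, -4, 12, 23, 35] -> [-43, 0, 16, 27, 39] -> [-344, 0, 128, 216, 312] -> [2408, 0, -896, -1512, -2184] -> [0, -896, -1512, -2184]
  [49, -40, 0] -> [-40, 0, 49] -> [-36, 4, 53] -> [-288, 32, 424] -> [2016, -224, -2968] -> [-224, -2968]
  [0, -35, -50, 29] -> [-50, -35, 0, 29] -> [-46, -31, 4, 33] -> [-368, -248, 32, 264] -> [2576, 1736, -224, -1848] -> [-224, -1848]
  [-11, 29, 7, 27, 40, 45, -26] -> [-26, -11, 7, 27, 29, 40, 45] -> [-22, -7, 11, 31, 33, 44, 49] -> [-176, -56, 88, 248, 264, 352, 392] -> [1232, 392, -616, -1736, -1848, -2464, -2744] -> [-616, -1736, -1848, -2464, -2744]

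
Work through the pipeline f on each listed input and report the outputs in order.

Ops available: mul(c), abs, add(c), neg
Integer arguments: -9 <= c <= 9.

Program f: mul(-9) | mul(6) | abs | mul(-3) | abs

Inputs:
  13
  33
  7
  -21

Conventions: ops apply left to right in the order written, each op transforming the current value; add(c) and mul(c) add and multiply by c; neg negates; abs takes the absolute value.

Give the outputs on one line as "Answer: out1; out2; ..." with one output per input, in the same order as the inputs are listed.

2106; 5346; 1134; 3402

Execution, op by op:
  13 -> -117 -> -702 -> 702 -> -2106 -> 2106
  33 -> -297 -> -1782 -> 1782 -> -5346 -> 5346
  7 -> -63 -> -378 -> 378 -> -1134 -> 1134
  -21 -> 189 -> 1134 -> 1134 -> -3402 -> 3402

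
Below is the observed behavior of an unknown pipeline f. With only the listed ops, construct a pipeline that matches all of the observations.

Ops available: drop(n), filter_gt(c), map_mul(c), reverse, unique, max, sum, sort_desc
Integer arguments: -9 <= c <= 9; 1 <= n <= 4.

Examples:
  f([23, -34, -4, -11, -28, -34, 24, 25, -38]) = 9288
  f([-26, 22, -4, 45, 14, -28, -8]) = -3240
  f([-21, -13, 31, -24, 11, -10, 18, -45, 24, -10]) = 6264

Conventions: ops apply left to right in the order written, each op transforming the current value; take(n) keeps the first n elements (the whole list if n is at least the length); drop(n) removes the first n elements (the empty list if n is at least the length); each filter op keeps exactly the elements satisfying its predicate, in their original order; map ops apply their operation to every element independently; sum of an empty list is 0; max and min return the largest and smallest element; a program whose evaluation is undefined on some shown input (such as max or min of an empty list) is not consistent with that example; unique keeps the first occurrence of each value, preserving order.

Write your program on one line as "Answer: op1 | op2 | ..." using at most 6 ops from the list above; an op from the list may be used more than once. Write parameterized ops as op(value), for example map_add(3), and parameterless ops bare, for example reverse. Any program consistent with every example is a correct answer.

map_mul(3) | map_mul(9) | unique | map_mul(-8) | sum

Check, running the answer program on each example:
  [23, -34, -4, -11, -28, -34, 24, 25, -38] -> [69, -102, -12, -33, -84, -102, 72, 75, -114] -> [621, -918, -108, -297, -756, -918, 648, 675, -1026] -> [621, -918, -108, -297, -756, 648, 675, -1026] -> [-4968, 7344, 864, 2376, 6048, -5184, -5400, 8208] -> 9288
  [-26, 22, -4, 45, 14, -28, -8] -> [-78, 66, -12, 135, 42, -84, -24] -> [-702, 594, -108, 1215, 378, -756, -216] -> [-702, 594, -108, 1215, 378, -756, -216] -> [5616, -4752, 864, -9720, -3024, 6048, 1728] -> -3240
  [-21, -13, 31, -24, 11, -10, 18, -45, 24, -10] -> [-63, -39, 93, -72, 33, -30, 54, -135, 72, -30] -> [-567, -351, 837, -648, 297, -270, 486, -1215, 648, -270] -> [-567, -351, 837, -648, 297, -270, 486, -1215, 648] -> [4536, 2808, -6696, 5184, -2376, 2160, -3888, 9720, -5184] -> 6264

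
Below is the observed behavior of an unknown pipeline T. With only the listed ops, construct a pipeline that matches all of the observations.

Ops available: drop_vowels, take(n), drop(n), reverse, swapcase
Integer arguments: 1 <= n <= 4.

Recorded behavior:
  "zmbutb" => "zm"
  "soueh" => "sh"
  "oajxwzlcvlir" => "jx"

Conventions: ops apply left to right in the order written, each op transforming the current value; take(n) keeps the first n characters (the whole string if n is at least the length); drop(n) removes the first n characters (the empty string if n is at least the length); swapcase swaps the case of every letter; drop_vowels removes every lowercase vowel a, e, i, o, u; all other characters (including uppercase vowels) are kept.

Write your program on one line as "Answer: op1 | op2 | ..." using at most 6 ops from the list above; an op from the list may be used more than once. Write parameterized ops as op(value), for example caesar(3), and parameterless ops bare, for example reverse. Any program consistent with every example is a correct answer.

reverse | drop_vowels | reverse | swapcase | take(2) | swapcase

Check, running the answer program on each example:
  "zmbutb" -> "btubmz" -> "btbmz" -> "zmbtb" -> "ZMBTB" -> "ZM" -> "zm"
  "soueh" -> "heuos" -> "hs" -> "sh" -> "SH" -> "SH" -> "sh"
  "oajxwzlcvlir" -> "rilvclzwxjao" -> "rlvclzwxj" -> "jxwzlcvlr" -> "JXWZLCVLR" -> "JX" -> "jx"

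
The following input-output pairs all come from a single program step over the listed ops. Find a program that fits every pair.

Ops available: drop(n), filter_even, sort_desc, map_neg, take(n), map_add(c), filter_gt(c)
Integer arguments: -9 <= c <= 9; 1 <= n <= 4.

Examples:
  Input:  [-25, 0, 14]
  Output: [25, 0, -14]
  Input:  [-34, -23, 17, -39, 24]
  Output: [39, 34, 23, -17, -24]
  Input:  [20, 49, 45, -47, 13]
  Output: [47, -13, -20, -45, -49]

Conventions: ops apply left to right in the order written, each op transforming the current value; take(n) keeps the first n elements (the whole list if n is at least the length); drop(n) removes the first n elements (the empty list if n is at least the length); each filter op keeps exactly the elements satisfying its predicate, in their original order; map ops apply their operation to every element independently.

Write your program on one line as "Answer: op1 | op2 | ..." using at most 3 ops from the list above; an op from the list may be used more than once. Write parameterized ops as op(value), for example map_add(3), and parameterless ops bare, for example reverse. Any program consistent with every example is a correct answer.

map_neg | sort_desc

Check, running the answer program on each example:
  [-25, 0, 14] -> [25, 0, -14] -> [25, 0, -14]
  [-34, -23, 17, -39, 24] -> [34, 23, -17, 39, -24] -> [39, 34, 23, -17, -24]
  [20, 49, 45, -47, 13] -> [-20, -49, -45, 47, -13] -> [47, -13, -20, -45, -49]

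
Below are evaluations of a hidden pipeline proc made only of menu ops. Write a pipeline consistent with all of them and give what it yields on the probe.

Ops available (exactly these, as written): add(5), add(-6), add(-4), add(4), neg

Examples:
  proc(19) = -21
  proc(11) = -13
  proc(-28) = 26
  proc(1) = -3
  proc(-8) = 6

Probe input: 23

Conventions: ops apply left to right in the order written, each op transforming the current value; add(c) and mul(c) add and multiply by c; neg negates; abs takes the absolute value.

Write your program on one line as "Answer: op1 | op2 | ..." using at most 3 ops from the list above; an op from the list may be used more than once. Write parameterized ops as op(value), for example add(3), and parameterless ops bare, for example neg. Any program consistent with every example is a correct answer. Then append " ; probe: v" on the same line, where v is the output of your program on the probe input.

add(-4) | neg | add(-6) ; probe: -25

Check, running the answer program on each example:
  19 -> 15 -> -15 -> -21
  11 -> 7 -> -7 -> -13
  -28 -> -32 -> 32 -> 26
  1 -> -3 -> 3 -> -3
  -8 -> -12 -> 12 -> 6
  probe: 23 -> 19 -> -19 -> -25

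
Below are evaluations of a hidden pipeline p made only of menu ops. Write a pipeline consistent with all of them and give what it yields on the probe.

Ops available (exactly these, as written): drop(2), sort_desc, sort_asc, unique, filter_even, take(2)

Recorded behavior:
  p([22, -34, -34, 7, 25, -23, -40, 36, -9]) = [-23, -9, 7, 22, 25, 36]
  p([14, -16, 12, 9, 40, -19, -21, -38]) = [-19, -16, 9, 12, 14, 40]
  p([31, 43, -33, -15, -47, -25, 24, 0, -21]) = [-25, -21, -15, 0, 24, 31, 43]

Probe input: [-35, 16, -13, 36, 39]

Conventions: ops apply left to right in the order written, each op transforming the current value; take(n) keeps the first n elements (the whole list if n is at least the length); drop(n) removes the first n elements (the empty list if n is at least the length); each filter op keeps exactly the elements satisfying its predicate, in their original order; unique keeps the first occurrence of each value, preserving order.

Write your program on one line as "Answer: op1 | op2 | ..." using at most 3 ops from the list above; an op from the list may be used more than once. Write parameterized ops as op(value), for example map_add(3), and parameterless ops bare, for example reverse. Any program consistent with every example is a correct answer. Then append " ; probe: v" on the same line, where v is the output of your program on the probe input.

unique | sort_asc | drop(2) ; probe: [16, 36, 39]

Check, running the answer program on each example:
  [22, -34, -34, 7, 25, -23, -40, 36, -9] -> [22, -34, 7, 25, -23, -40, 36, -9] -> [-40, -34, -23, -9, 7, 22, 25, 36] -> [-23, -9, 7, 22, 25, 36]
  [14, -16, 12, 9, 40, -19, -21, -38] -> [14, -16, 12, 9, 40, -19, -21, -38] -> [-38, -21, -19, -16, 9, 12, 14, 40] -> [-19, -16, 9, 12, 14, 40]
  [31, 43, -33, -15, -47, -25, 24, 0, -21] -> [31, 43, -33, -15, -47, -25, 24, 0, -21] -> [-47, -33, -25, -21, -15, 0, 24, 31, 43] -> [-25, -21, -15, 0, 24, 31, 43]
  probe: [-35, 16, -13, 36, 39] -> [-35, 16, -13, 36, 39] -> [-35, -13, 16, 36, 39] -> [16, 36, 39]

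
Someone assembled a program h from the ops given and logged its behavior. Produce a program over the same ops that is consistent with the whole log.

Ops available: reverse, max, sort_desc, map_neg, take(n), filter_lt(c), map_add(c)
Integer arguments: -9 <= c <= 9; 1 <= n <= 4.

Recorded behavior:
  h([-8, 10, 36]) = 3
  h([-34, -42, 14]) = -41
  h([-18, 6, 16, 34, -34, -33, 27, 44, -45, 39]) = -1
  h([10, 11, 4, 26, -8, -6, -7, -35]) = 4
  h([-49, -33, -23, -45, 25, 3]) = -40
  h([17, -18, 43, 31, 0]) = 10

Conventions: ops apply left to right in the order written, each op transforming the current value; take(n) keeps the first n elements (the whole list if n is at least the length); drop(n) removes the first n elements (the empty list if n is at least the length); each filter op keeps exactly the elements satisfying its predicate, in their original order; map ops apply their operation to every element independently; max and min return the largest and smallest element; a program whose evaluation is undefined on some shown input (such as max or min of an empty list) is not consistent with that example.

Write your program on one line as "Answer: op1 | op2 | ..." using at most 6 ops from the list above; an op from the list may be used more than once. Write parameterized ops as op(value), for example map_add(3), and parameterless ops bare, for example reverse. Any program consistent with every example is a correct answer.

map_add(-4) | take(2) | reverse | map_add(-3) | max

Check, running the answer program on each example:
  [-8, 10, 36] -> [-12, 6, 32] -> [-12, 6] -> [6, -12] -> [3, -15] -> 3
  [-34, -42, 14] -> [-38, -46, 10] -> [-38, -46] -> [-46, -38] -> [-49, -41] -> -41
  [-18, 6, 16, 34, -34, -33, 27, 44, -45, 39] -> [-22, 2, 12, 30, -38, -37, 23, 40, -49, 35] -> [-22, 2] -> [2, -22] -> [-1, -25] -> -1
  [10, 11, 4, 26, -8, -6, -7, -35] -> [6, 7, 0, 22, -12, -10, -11, -39] -> [6, 7] -> [7, 6] -> [4, 3] -> 4
  [-49, -33, -23, -45, 25, 3] -> [-53, -37, -27, -49, 21, -1] -> [-53, -37] -> [-37, -53] -> [-40, -56] -> -40
  [17, -18, 43, 31, 0] -> [13, -22, 39, 27, -4] -> [13, -22] -> [-22, 13] -> [-25, 10] -> 10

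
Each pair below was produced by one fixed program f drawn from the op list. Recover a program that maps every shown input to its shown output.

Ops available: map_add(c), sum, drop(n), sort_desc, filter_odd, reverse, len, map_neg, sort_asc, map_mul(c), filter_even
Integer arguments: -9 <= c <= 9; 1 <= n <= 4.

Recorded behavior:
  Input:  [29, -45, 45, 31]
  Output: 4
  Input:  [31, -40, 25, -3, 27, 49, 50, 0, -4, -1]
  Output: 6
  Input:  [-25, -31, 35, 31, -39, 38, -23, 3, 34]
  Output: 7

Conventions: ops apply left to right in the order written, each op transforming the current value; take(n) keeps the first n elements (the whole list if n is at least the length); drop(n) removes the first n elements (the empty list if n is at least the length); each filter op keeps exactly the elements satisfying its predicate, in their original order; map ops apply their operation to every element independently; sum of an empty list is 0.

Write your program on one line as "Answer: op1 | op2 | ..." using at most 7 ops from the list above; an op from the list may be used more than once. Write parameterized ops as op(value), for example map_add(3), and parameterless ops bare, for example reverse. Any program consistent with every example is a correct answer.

reverse | filter_odd | map_neg | sort_desc | reverse | len

Check, running the answer program on each example:
  [29, -45, 45, 31] -> [31, 45, -45, 29] -> [31, 45, -45, 29] -> [-31, -45, 45, -29] -> [45, -29, -31, -45] -> [-45, -31, -29, 45] -> 4
  [31, -40, 25, -3, 27, 49, 50, 0, -4, -1] -> [-1, -4, 0, 50, 49, 27, -3, 25, -40, 31] -> [-1, 49, 27, -3, 25, 31] -> [1, -49, -27, 3, -25, -31] -> [3, 1, -25, -27, -31, -49] -> [-49, -31, -27, -25, 1, 3] -> 6
  [-25, -31, 35, 31, -39, 38, -23, 3, 34] -> [34, 3, -23, 38, -39, 31, 35, -31, -25] -> [3, -23, -39, 31, 35, -31, -25] -> [-3, 23, 39, -31, -35, 31, 25] -> [39, 31, 25, 23, -3, -31, -35] -> [-35, -31, -3, 23, 25, 31, 39] -> 7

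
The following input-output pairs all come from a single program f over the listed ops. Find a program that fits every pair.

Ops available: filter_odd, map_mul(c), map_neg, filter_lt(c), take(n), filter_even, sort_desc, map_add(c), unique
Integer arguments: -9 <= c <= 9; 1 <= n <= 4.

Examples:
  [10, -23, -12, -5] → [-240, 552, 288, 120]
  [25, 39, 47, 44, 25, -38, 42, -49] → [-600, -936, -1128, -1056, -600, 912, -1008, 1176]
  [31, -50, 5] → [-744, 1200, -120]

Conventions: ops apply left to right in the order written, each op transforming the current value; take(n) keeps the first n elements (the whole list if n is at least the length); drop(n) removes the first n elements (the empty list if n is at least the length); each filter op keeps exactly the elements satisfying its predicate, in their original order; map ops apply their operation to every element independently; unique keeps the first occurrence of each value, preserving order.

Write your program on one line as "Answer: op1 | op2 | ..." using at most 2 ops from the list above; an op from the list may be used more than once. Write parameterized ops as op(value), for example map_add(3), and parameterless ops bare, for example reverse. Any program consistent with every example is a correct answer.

map_mul(-3) | map_mul(8)

Check, running the answer program on each example:
  [10, -23, -12, -5] -> [-30, 69, 36, 15] -> [-240, 552, 288, 120]
  [25, 39, 47, 44, 25, -38, 42, -49] -> [-75, -117, -141, -132, -75, 114, -126, 147] -> [-600, -936, -1128, -1056, -600, 912, -1008, 1176]
  [31, -50, 5] -> [-93, 150, -15] -> [-744, 1200, -120]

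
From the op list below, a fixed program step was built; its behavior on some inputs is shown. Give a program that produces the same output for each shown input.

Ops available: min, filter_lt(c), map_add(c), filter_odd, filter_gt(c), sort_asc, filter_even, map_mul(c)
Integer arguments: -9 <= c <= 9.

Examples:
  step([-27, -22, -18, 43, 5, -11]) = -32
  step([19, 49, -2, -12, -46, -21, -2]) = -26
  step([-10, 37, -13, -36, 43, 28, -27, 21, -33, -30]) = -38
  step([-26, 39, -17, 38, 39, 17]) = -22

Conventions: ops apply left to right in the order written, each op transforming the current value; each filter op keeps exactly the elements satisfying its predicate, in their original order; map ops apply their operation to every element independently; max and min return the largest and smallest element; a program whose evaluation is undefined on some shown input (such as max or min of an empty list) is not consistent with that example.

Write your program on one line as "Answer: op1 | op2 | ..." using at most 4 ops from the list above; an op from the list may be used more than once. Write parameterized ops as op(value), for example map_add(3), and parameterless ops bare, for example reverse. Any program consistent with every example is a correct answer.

sort_asc | filter_odd | map_add(-5) | min

Check, running the answer program on each example:
  [-27, -22, -18, 43, 5, -11] -> [-27, -22, -18, -11, 5, 43] -> [-27, -11, 5, 43] -> [-32, -16, 0, 38] -> -32
  [19, 49, -2, -12, -46, -21, -2] -> [-46, -21, -12, -2, -2, 19, 49] -> [-21, 19, 49] -> [-26, 14, 44] -> -26
  [-10, 37, -13, -36, 43, 28, -27, 21, -33, -30] -> [-36, -33, -30, -27, -13, -10, 21, 28, 37, 43] -> [-33, -27, -13, 21, 37, 43] -> [-38, -32, -18, 16, 32, 38] -> -38
  [-26, 39, -17, 38, 39, 17] -> [-26, -17, 17, 38, 39, 39] -> [-17, 17, 39, 39] -> [-22, 12, 34, 34] -> -22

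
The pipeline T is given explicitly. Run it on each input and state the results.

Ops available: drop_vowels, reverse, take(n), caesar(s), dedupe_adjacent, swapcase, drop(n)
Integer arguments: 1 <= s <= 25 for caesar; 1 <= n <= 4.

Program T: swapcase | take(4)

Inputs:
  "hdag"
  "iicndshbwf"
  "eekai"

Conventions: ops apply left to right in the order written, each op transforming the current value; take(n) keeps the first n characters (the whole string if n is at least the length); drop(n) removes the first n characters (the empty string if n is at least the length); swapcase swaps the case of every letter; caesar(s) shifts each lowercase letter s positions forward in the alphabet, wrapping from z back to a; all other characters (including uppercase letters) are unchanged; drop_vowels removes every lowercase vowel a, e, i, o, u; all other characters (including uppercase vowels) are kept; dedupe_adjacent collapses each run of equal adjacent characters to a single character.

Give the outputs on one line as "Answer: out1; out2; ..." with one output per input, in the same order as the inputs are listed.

Execution, op by op:
  "hdag" -> "HDAG" -> "HDAG"
  "iicndshbwf" -> "IICNDSHBWF" -> "IICN"
  "eekai" -> "EEKAI" -> "EEKA"

"HDAG"; "IICN"; "EEKA"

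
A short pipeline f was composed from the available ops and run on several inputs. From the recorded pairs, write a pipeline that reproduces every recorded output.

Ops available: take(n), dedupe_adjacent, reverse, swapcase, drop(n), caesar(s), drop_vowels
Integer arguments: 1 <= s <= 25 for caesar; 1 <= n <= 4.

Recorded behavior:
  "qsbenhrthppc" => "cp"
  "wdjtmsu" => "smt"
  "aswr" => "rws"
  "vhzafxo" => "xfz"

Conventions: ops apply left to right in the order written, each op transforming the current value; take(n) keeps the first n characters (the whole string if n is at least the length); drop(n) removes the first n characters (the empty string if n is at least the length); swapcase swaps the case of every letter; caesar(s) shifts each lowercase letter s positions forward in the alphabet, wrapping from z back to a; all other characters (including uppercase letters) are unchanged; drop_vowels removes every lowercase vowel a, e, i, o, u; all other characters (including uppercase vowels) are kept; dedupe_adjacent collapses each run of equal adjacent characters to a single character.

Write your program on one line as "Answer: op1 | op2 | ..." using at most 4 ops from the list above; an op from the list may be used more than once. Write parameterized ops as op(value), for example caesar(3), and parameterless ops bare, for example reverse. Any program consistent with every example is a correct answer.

drop_vowels | reverse | take(3) | dedupe_adjacent

Check, running the answer program on each example:
  "qsbenhrthppc" -> "qsbnhrthppc" -> "cpphtrhnbsq" -> "cpp" -> "cp"
  "wdjtmsu" -> "wdjtms" -> "smtjdw" -> "smt" -> "smt"
  "aswr" -> "swr" -> "rws" -> "rws" -> "rws"
  "vhzafxo" -> "vhzfx" -> "xfzhv" -> "xfz" -> "xfz"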